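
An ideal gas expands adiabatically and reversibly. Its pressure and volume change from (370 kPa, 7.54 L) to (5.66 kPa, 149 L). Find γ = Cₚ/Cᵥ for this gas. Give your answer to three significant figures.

γ ≈ 1.40

PV^γ = const ⇒ γ = ln(P₂/P₁) / ln(V₁/V₂).
γ = ln(5.66/370) / ln(7.54/149) = 1.401.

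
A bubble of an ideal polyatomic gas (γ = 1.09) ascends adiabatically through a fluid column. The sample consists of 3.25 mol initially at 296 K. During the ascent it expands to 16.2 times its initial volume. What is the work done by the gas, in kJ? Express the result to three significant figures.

W ≈ 19.7 kJ

For a reversible adiabat TV^(γ−1) is constant, so T₂ = T₁ (V₁/V₂)^(γ−1).
T₂ = 296 × (1/16.2)^(0.09) = 230.4 K.
Q = 0, so ΔU = W_on_gas = nCᵥΔT with Cᵥ = R/(γ−1) = 92.38 J/(mol·K).
ΔU = 3.25 × 92.38 × (230.4 − 296) = -19700 J.
Work done by the gas = −ΔU = 19700 J.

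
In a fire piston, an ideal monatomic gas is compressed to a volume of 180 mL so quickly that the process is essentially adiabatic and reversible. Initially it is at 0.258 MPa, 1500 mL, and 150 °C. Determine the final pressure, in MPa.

P₂ ≈ 8.84 MPa

Since PV^γ is constant along a reversible adiabat, P₂ = P₁ (V₁/V₂)^γ.
γ = 5/3 for a monatomic ideal gas.
P₂ = 0.258 × (1500/180)^(5/3) = 8.837 MPa.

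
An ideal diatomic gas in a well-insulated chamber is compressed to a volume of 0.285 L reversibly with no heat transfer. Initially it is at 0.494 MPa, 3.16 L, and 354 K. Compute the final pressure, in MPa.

P₂ ≈ 14.3 MPa

Since PV^γ is constant along a reversible adiabat, P₂ = P₁ (V₁/V₂)^γ.
γ = 7/5 for a diatomic ideal gas.
P₂ = 0.494 × (3.16/0.285)^(7/5) = 14.34 MPa.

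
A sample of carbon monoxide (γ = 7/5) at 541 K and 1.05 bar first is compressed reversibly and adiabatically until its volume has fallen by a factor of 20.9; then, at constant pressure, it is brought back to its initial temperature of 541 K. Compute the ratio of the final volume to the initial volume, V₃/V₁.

V₃/V₁ ≈ 0.0142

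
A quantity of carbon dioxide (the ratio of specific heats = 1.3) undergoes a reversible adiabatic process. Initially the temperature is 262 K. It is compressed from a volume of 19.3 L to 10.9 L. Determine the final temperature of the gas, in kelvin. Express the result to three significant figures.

Adiabatic: T₁V₁^(γ−1) = T₂V₂^(γ−1) ⇒ T₂ = T₁ (V₁/V₂)^(γ−1).
T₂ = 262 × (19.3/10.9)^(0.3) = 311 K.

T₂ ≈ 311 K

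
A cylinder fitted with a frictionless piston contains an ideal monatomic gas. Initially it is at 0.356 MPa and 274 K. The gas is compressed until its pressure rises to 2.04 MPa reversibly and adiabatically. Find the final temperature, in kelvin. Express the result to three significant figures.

T₂ ≈ 551 K

Adiabatic: T₂/T₁ = (P₂/P₁)^((γ−1)/γ).
For a monatomic ideal gas γ = 5/3, so (γ−1)/γ = 2/5.
T₂ = 274 × (2.04/0.356)^(2/5) = 550.8 K.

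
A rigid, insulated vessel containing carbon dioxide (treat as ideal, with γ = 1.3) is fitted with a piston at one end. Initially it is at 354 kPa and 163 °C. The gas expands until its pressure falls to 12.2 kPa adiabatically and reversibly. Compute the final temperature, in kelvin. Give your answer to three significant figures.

T₂ ≈ 200 K

Adiabatic: T₂/T₁ = (P₂/P₁)^((γ−1)/γ).
T₁ = 163 °C = 436.1 K.
T₂ = 436.1 × (12.2/354)^(0.231) = 200.5 K.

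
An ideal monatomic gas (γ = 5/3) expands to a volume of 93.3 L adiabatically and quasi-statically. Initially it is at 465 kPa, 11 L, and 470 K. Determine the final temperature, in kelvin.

Adiabatic: T₁V₁^(γ−1) = T₂V₂^(γ−1) ⇒ T₂ = T₁ (V₁/V₂)^(γ−1).
T₂ = 470 × (11/93.3)^(2/3) = 113 K.

T₂ ≈ 113 K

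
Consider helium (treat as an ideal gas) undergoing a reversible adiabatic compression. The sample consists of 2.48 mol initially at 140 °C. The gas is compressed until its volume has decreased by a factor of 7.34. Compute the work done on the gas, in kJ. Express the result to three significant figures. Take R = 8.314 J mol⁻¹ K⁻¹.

For a reversible adiabat TV^(γ−1) is constant, so T₂ = T₁ (V₁/V₂)^(γ−1).
γ = 5/3 for a monatomic ideal gas, so γ−1 = 2/3.
T₁ = 140 °C = 413.1 K.
T₂ = 413.1 × 7.34^(2/3) = 1560 K.
Q = 0, so ΔU = W_on_gas = nCᵥΔT with Cᵥ = R/(γ−1) = 12.47 J/(mol·K).
ΔU = 2.48 × 12.47 × (1560 − 413.1) = 35480 J.

W ≈ 35.5 kJ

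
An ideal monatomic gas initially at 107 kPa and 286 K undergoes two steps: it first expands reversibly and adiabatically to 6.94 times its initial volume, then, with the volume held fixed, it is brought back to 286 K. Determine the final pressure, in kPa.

P₃ ≈ 15.4 kPa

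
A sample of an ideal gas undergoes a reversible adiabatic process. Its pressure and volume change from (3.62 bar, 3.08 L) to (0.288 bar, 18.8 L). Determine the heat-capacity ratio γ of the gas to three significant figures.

γ ≈ 1.40

PV^γ = const ⇒ γ = ln(P₂/P₁) / ln(V₁/V₂).
γ = ln(0.288/3.62) / ln(3.08/18.8) = 1.399.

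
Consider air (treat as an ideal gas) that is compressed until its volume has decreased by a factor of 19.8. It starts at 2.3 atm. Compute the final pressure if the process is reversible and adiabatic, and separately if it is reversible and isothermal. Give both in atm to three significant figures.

For a diatomic ideal gas γ = 7/5.
Isothermal: P₂ = P₁(V₁/V₂) = 2.3×19.8 = 45.54 atm.
Adiabatic: P₂ = P₁(V₁/V₂)^γ = 2.3×19.8^(7/5) = 150.3 atm.

adiabatic: 150 atm; isothermal: 45.5 atm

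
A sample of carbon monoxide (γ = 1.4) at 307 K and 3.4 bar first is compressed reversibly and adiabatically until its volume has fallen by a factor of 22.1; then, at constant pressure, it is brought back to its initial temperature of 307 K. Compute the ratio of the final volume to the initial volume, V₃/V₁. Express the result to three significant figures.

V₃/V₁ ≈ 0.0131

Adiabatic step: V₂/V₁ = 0.04525; T₂ = T₁·22.1^(0.4) = 1059 K.
Isobaric step: V₃/V₂ = T₃/T₂ = 307/1059.
V₃/V₁ = (V₂/V₁)(V₃/V₂) = 0.04525 × (307/1059) = 0.01312.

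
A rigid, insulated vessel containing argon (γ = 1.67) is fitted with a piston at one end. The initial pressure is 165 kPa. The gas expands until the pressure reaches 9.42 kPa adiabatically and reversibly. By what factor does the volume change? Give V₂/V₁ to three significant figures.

From PV^γ = const, V₂/V₁ = (P₁/P₂)^(1/γ).
V₂/V₁ = (165/9.42)^(0.599) = 5.554.

V₂/V₁ ≈ 5.55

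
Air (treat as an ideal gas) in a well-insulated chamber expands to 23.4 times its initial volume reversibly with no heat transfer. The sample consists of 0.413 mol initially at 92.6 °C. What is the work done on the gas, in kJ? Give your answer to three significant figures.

W ≈ -2.25 kJ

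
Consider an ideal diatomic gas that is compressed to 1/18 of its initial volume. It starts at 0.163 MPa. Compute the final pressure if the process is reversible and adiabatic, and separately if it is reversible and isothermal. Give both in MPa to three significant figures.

adiabatic: 9.32 MPa; isothermal: 2.93 MPa

For a diatomic ideal gas γ = 7/5.
Isothermal: P₂ = P₁(V₁/V₂) = 0.163×18 = 2.934 MPa.
Adiabatic: P₂ = P₁(V₁/V₂)^γ = 0.163×18^(7/5) = 9.323 MPa.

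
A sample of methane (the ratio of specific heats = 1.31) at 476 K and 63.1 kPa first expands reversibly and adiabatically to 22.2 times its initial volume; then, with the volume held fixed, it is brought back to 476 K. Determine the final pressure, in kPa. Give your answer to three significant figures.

P₃ ≈ 2.84 kPa

Adiabatic step (PV^γ = const): P₂ = 63.1×(1/22.2)^(1.31) = 1.087 kPa; T₂ = 476×(1/22.2)^(0.31) = 182.1 K.
Isochoric: P₃ = P₂(T₃/T₂) = 1.087 × (476/182.1) = 2.842 kPa.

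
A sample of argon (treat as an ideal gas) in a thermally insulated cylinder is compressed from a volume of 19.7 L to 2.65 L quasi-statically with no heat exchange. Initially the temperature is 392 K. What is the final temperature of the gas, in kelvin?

Adiabatic: T₁V₁^(γ−1) = T₂V₂^(γ−1) ⇒ T₂ = T₁ (V₁/V₂)^(γ−1).
For a monatomic ideal gas γ = 5/3, so γ−1 = 2/3.
T₂ = 392 × (19.7/2.65)^(2/3) = 1493 K.

T₂ ≈ 1490 K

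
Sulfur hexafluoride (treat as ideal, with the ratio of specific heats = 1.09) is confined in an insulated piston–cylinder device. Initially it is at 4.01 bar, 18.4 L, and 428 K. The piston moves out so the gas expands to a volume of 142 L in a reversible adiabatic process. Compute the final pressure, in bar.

Since PV^γ is constant along a reversible adiabat, P₂ = P₁ (V₁/V₂)^γ.
P₂ = 4.01 × (18.4/142)^(1.09) = 0.4323 bar.

P₂ ≈ 0.432 bar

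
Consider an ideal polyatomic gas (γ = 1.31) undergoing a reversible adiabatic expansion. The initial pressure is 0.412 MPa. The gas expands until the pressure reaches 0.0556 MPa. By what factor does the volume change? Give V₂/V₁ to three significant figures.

V₂/V₁ ≈ 4.61

From PV^γ = const, V₂/V₁ = (P₁/P₂)^(1/γ).
V₂/V₁ = (0.412/0.0556)^(0.763) = 4.613.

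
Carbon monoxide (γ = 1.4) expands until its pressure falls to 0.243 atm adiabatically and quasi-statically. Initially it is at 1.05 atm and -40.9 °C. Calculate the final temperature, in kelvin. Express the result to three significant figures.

T₂ ≈ 153 K

Along an adiabat T P^((1−γ)/γ) is constant, so T₂ = T₁ (P₂/P₁)^((γ−1)/γ).
T₁ = -40.9 °C = 232.2 K.
T₂ = 232.2 × (0.243/1.05)^(0.286) = 152.9 K.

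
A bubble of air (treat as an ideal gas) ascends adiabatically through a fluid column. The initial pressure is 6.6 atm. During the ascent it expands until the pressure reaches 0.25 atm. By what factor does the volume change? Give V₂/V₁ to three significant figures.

V₂/V₁ ≈ 10.4

From PV^γ = const, V₂/V₁ = (P₁/P₂)^(1/γ).
For a diatomic ideal gas γ = 7/5.
V₂/V₁ = (6.6/0.25)^(5/7) = 10.36.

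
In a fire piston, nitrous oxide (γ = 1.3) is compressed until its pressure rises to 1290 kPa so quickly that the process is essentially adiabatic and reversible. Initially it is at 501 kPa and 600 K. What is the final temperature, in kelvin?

Along an adiabat T P^((1−γ)/γ) is constant, so T₂ = T₁ (P₂/P₁)^((γ−1)/γ).
T₂ = 600 × (1290/501)^(0.231) = 746.3 K.

T₂ ≈ 746 K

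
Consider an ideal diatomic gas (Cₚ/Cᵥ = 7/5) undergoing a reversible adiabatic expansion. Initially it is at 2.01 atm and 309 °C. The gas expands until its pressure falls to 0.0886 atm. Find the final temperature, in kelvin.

T₂ ≈ 239 K

Adiabatic: T₂/T₁ = (P₂/P₁)^((γ−1)/γ).
T₁ = 309 °C = 582.1 K.
T₂ = 582.1 × (0.0886/2.01)^(2/7) = 238.6 K.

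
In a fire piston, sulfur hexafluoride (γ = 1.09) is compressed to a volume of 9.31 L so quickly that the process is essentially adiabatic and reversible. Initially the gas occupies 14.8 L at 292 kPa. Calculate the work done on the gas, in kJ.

P₂ = P₁(V₁/V₂)^γ = 292×(14.8/9.31)^(1.09) = 484 kPa.
For a reversible adiabat, W_by_gas = (P₁V₁ − P₂V₂)/(γ−1).
W_by = (292000×0.0148 − 484000×0.00931) / (0.09) = -2046 J.
W_on_gas = −W_by = 2046 J.

W ≈ 2.05 kJ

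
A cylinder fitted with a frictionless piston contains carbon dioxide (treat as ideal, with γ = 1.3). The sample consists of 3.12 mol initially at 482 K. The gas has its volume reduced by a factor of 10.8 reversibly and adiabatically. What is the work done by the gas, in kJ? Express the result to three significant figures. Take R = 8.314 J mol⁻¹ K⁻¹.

Adiabatic: T₁V₁^(γ−1) = T₂V₂^(γ−1) ⇒ T₂ = T₁ (V₁/V₂)^(γ−1).
T₂ = 482 × 10.8^(0.3) = 984.2 K.
Q = 0, so ΔU = W_on_gas = nCᵥΔT with Cᵥ = R/(γ−1) = 27.71 J/(mol·K).
ΔU = 3.12 × 27.71 × (984.2 − 482) = 43420 J.
Work done by the gas = −ΔU = -43420 J.

W ≈ -43.4 kJ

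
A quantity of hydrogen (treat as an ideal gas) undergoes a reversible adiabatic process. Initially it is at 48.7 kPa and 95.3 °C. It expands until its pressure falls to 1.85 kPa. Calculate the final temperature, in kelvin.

T₂ ≈ 145 K

Adiabatic: T₂/T₁ = (P₂/P₁)^((γ−1)/γ).
For a diatomic ideal gas γ = 7/5, so (γ−1)/γ = 2/7.
T₁ = 95.3 °C = 368.4 K.
T₂ = 368.4 × (1.85/48.7)^(2/7) = 144.7 K.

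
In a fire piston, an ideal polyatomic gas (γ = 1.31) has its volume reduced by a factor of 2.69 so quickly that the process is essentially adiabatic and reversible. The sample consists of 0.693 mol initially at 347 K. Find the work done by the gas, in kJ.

Adiabatic: T₁V₁^(γ−1) = T₂V₂^(γ−1) ⇒ T₂ = T₁ (V₁/V₂)^(γ−1).
T₂ = 347 × 2.69^(0.31) = 471.6 K.
Q = 0, so ΔU = W_on_gas = nCᵥΔT with Cᵥ = R/(γ−1) = 26.82 J/(mol·K).
ΔU = 0.693 × 26.82 × (471.6 − 347) = 2315 J.
Work done by the gas = −ΔU = -2315 J.

W ≈ -2.32 kJ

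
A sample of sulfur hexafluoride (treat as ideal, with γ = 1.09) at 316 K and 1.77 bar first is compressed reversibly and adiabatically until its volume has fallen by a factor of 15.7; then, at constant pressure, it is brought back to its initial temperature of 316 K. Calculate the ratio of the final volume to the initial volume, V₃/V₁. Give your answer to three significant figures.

V₃/V₁ ≈ 0.0497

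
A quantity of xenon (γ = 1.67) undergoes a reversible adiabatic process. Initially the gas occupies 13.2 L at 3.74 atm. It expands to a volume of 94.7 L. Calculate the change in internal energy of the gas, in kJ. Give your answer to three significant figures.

P₂ = P₁(V₁/V₂)^γ = 3.74×(13.2/94.7)^(1.67) = 0.1392 atm.
For a reversible adiabat, W_by_gas = (P₁V₁ − P₂V₂)/(γ−1).
W_by = (379000×0.0132 − 14110×0.0947) / (0.67) = 5472 J.
Q = 0 ⇒ ΔU = −W_by = -5472 J.

ΔU ≈ -5.47 kJ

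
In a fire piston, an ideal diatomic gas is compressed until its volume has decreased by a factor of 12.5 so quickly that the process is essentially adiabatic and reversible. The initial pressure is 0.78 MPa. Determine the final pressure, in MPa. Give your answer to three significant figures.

P₂ ≈ 26.8 MPa

Since PV^γ is constant along a reversible adiabat, P₂ = P₁ (V₁/V₂)^γ.
For a diatomic ideal gas γ = 7/5.
P₂ = 0.78 × 12.5^(7/5) = 26.78 MPa.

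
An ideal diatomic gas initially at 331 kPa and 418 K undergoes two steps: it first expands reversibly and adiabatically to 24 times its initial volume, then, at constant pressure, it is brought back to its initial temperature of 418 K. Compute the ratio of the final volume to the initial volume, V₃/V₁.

V₃/V₁ ≈ 85.6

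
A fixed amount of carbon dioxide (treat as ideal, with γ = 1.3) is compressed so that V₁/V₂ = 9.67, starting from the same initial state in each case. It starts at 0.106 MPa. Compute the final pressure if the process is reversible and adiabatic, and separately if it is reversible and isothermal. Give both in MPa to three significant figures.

Isothermal: P₂ = P₁(V₁/V₂) = 0.106×9.67 = 1.025 MPa.
Adiabatic: P₂ = P₁(V₁/V₂)^γ = 0.106×9.67^(1.3) = 2.025 MPa.

adiabatic: 2.02 MPa; isothermal: 1.03 MPa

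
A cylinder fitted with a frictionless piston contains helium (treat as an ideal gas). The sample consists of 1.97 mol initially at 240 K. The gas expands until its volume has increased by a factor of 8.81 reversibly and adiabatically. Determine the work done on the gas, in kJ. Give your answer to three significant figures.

Adiabatic: T₁V₁^(γ−1) = T₂V₂^(γ−1) ⇒ T₂ = T₁ (V₁/V₂)^(γ−1).
γ = 5/3 for a monatomic ideal gas, so γ−1 = 2/3.
T₂ = 240 × (1/8.81)^(2/3) = 56.26 K.
Q = 0, so ΔU = W_on_gas = nCᵥΔT with Cᵥ = R/(γ−1) = 12.47 J/(mol·K).
ΔU = 1.97 × 12.47 × (56.26 − 240) = -4514 J.

W ≈ -4.51 kJ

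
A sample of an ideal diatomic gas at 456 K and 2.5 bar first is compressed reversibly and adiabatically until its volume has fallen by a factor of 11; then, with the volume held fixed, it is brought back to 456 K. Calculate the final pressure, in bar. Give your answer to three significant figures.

P₃ ≈ 27.5 bar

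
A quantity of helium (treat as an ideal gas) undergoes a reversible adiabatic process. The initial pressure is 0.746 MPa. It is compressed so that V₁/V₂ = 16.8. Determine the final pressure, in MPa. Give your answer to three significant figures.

Since PV^γ is constant along a reversible adiabat, P₂ = P₁ (V₁/V₂)^γ.
For a monatomic ideal gas γ = 5/3.
P₂ = 0.746 × 16.8^(5/3) = 82.21 MPa.

P₂ ≈ 82.2 MPa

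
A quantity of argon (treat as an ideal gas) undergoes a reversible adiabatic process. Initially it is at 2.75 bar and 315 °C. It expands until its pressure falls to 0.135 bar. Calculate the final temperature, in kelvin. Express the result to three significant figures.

T₂ ≈ 176 K

Adiabatic: T₂/T₁ = (P₂/P₁)^((γ−1)/γ).
For a monatomic ideal gas γ = 5/3, so (γ−1)/γ = 2/5.
T₁ = 315 °C = 588.1 K.
T₂ = 588.1 × (0.135/2.75)^(2/5) = 176.2 K.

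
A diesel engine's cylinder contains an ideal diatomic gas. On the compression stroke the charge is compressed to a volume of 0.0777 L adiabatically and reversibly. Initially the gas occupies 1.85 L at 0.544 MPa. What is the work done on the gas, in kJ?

γ = 7/5 for a diatomic ideal gas.
P₂ = P₁(V₁/V₂)^γ = 0.544×(1.85/0.0777)^(7/5) = 46.03 MPa.
For a reversible adiabat, W_by_gas = (P₁V₁ − P₂V₂)/(γ−1).
W_by = (544000×0.00185 − 4.603×10^7×7.77×10^-5) / (2/5) = -6426 J.
W_on_gas = −W_by = 6426 J.

W ≈ 6.43 kJ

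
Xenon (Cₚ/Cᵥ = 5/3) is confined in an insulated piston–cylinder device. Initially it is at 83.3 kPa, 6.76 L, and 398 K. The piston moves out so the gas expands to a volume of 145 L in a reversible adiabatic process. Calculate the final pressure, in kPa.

Adiabatic: P₁V₁^γ = P₂V₂^γ ⇒ P₂ = P₁ (V₁/V₂)^γ.
P₂ = 83.3 × (6.76/145)^(5/3) = 0.503 kPa.

P₂ ≈ 0.503 kPa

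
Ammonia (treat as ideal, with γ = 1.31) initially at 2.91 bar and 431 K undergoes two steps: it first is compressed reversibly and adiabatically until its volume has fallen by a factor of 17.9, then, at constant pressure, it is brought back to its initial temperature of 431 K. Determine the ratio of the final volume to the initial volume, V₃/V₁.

V₃/V₁ ≈ 0.0228

Adiabatic step: V₂/V₁ = 0.05587; T₂ = T₁·17.9^(0.31) = 1054 K.
Isobaric step: V₃/V₂ = T₃/T₂ = 431/1054.
V₃/V₁ = (V₂/V₁)(V₃/V₂) = 0.05587 × (431/1054) = 0.02284.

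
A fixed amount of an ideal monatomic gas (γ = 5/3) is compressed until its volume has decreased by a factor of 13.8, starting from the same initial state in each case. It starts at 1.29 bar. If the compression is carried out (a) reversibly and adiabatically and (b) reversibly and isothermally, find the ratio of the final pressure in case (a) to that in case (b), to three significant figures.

P_adiabatic / P_isothermal ≈ 5.75

Isothermal: P_b = P₁(V₁/V₂) = 1.29×13.8.
Adiabatic: P_a = P₁(V₁/V₂)^γ = 1.29×13.8^(5/3).
P_a/P_b = (V₁/V₂)^(γ−1) = 13.8^(2/3) = 5.753.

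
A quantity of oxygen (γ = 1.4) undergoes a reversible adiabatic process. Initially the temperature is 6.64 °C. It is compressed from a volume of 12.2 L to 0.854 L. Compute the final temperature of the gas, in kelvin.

T₂ ≈ 811 K

Adiabatic: T₁V₁^(γ−1) = T₂V₂^(γ−1) ⇒ T₂ = T₁ (V₁/V₂)^(γ−1).
T₁ = 6.64 °C = 279.8 K.
T₂ = 279.8 × (12.2/0.854)^(0.4) = 810.6 K.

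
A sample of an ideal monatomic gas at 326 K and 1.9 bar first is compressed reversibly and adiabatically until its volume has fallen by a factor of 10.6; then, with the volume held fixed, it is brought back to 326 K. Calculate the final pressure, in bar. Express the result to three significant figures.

For a monatomic ideal gas γ = 5/3.
Adiabatic step (PV^γ = const): P₂ = 1.9×10.6^(5/3) = 97.18 bar; T₂ = 326×10.6^(2/3) = 1573 K.
Isochoric: P₃ = P₂(T₃/T₂) = 97.18 × (326/1573) = 20.14 bar.

P₃ ≈ 20.1 bar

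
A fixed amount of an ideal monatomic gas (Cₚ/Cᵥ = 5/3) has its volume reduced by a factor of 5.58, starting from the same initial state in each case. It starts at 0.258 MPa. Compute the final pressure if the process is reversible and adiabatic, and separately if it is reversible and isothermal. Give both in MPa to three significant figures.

Isothermal: P₂ = P₁(V₁/V₂) = 0.258×5.58 = 1.44 MPa.
Adiabatic: P₂ = P₁(V₁/V₂)^γ = 0.258×5.58^(5/3) = 4.529 MPa.

adiabatic: 4.53 MPa; isothermal: 1.44 MPa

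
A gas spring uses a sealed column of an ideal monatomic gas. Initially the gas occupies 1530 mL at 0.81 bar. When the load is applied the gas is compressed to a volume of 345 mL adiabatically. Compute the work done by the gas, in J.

γ = 5/3 for a monatomic ideal gas.
P₂ = P₁(V₁/V₂)^γ = 0.81×(1530/345)^(5/3) = 9.696 bar.
For a reversible adiabat, W_by_gas = (P₁V₁ − P₂V₂)/(γ−1).
W_by = (81000×0.00153 − 969600×0.000345) / (2/3) = -315.9 J.

W ≈ -316 J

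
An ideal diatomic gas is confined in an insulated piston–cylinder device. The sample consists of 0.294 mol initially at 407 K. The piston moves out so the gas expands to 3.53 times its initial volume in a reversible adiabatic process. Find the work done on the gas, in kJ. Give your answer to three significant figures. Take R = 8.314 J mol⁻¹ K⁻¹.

For a reversible adiabat TV^(γ−1) is constant, so T₂ = T₁ (V₁/V₂)^(γ−1).
γ = 7/5 for a diatomic ideal gas, so γ−1 = 2/5.
T₂ = 407 × (1/3.53)^(2/5) = 245.7 K.
Q = 0, so ΔU = W_on_gas = nCᵥΔT with Cᵥ = R/(γ−1) = 20.79 J/(mol·K).
ΔU = 0.294 × 20.79 × (245.7 − 407) = -985.4 J.

W ≈ -0.985 kJ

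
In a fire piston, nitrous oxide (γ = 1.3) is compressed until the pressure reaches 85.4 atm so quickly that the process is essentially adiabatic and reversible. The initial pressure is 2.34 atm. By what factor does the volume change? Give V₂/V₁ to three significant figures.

V₂/V₁ ≈ 0.0628

From PV^γ = const, V₂/V₁ = (P₁/P₂)^(1/γ).
V₂/V₁ = (2.34/85.4)^(0.769) = 0.06285.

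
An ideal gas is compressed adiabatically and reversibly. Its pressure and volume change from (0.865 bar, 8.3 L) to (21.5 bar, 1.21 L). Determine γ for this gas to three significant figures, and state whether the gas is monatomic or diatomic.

PV^γ = const ⇒ γ = ln(P₂/P₁) / ln(V₁/V₂).
γ = ln(21.5/0.865) / ln(8.3/1.21) = 1.669.
γ ≈ 1.67 is close to 5/3, so the gas is monatomic.

γ ≈ 1.67; monatomic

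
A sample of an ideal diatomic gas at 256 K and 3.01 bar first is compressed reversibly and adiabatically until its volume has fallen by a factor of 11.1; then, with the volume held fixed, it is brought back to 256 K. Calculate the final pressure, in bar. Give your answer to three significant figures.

For a diatomic ideal gas γ = 7/5.
Adiabatic step (PV^γ = const): P₂ = 3.01×11.1^(7/5) = 87.5 bar; T₂ = 256×11.1^(2/5) = 670.5 K.
Isochoric: P₃ = P₂(T₃/T₂) = 87.5 × (256/670.5) = 33.41 bar.

P₃ ≈ 33.4 bar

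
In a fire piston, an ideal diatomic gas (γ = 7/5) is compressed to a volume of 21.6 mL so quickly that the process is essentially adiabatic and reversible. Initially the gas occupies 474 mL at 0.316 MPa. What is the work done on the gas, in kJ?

P₂ = P₁(V₁/V₂)^γ = 0.316×(474/21.6)^(7/5) = 23.85 MPa.
For a reversible adiabat, W_by_gas = (P₁V₁ − P₂V₂)/(γ−1).
W_by = (316000×0.000474 − 2.385×10^7×2.16×10^-5) / (2/5) = -913.6 J.
W_on_gas = −W_by = 913.6 J.

W ≈ 0.914 kJ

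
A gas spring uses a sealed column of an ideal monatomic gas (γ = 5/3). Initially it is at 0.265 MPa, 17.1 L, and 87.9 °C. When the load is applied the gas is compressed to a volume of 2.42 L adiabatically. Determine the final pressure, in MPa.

P₂ ≈ 6.90 MPa

Adiabatic: P₁V₁^γ = P₂V₂^γ ⇒ P₂ = P₁ (V₁/V₂)^γ.
P₂ = 0.265 × (17.1/2.42)^(5/3) = 6.895 MPa.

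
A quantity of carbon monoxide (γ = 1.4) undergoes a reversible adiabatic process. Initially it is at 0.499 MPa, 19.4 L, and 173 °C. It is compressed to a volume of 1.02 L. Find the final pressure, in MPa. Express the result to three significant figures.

P₂ ≈ 30.8 MPa

Since PV^γ is constant along a reversible adiabat, P₂ = P₁ (V₁/V₂)^γ.
P₂ = 0.499 × (19.4/1.02)^(1.4) = 30.83 MPa.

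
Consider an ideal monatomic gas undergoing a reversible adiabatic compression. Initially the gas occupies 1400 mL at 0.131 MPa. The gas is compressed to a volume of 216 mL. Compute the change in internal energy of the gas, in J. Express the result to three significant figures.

ΔU ≈ 681 J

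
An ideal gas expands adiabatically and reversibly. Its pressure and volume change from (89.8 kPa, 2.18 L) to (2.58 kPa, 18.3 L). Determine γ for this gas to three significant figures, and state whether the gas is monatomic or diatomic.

PV^γ = const ⇒ γ = ln(P₂/P₁) / ln(V₁/V₂).
γ = ln(2.58/89.8) / ln(2.18/18.3) = 1.668.
γ ≈ 1.67 is close to 5/3, so the gas is monatomic.

γ ≈ 1.67; monatomic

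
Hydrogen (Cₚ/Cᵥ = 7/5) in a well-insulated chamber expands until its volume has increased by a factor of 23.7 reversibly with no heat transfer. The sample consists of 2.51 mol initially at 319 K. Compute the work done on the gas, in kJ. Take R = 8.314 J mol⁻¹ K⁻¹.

W ≈ -12.0 kJ

For a reversible adiabat TV^(γ−1) is constant, so T₂ = T₁ (V₁/V₂)^(γ−1).
T₂ = 319 × (1/23.7)^(2/5) = 89.93 K.
Q = 0, so ΔU = W_on_gas = nCᵥΔT with Cᵥ = R/(γ−1) = 20.79 J/(mol·K).
ΔU = 2.51 × 20.79 × (89.93 − 319) = -11950 J.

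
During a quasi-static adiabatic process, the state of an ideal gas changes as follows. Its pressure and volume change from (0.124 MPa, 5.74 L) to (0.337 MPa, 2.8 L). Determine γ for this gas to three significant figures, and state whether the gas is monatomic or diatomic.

PV^γ = const ⇒ γ = ln(P₂/P₁) / ln(V₁/V₂).
γ = ln(0.337/0.124) / ln(5.74/2.8) = 1.393.
γ ≈ 1.39 is close to 7/5, so the gas is diatomic.

γ ≈ 1.39; diatomic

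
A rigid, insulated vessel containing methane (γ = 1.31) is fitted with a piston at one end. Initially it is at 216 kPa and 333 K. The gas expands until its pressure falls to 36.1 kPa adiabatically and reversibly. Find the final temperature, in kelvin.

T₂ ≈ 218 K

Adiabatic: T₂/T₁ = (P₂/P₁)^((γ−1)/γ).
T₂ = 333 × (36.1/216)^(0.237) = 218.1 K.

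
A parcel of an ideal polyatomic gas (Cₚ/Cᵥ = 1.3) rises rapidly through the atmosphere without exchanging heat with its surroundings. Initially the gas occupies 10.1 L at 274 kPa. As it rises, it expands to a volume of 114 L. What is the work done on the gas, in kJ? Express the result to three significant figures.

P₂ = P₁(V₁/V₂)^γ = 274×(10.1/114)^(1.3) = 11.73 kPa.
For a reversible adiabat, W_by_gas = (P₁V₁ − P₂V₂)/(γ−1).
W_by = (274000×0.0101 − 11730×0.114) / (0.3) = 4766 J.
W_on_gas = −W_by = -4766 J.

W ≈ -4.77 kJ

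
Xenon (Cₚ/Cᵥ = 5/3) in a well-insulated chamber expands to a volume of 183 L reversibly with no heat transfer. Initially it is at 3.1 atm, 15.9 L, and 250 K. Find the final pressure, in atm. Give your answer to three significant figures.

P₂ ≈ 0.0528 atm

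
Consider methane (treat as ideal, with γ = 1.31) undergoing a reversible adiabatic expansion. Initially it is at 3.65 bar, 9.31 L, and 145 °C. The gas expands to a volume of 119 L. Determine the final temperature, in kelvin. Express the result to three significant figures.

T₂ ≈ 190 K

For a reversible adiabat TV^(γ−1) is constant, so T₂ = T₁ (V₁/V₂)^(γ−1).
T₁ = 145 °C = 418.1 K.
T₂ = 418.1 × (9.31/119)^(0.31) = 189.8 K.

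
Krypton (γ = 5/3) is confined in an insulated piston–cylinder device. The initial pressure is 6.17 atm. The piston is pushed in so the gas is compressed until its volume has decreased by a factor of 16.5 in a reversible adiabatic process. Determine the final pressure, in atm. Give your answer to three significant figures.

P₂ ≈ 660 atm

Since PV^γ is constant along a reversible adiabat, P₂ = P₁ (V₁/V₂)^γ.
P₂ = 6.17 × 16.5^(5/3) = 659.8 atm.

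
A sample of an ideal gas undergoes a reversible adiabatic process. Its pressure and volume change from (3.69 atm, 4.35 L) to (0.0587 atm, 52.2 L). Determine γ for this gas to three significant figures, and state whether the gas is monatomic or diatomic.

PV^γ = const ⇒ γ = ln(P₂/P₁) / ln(V₁/V₂).
γ = ln(0.0587/3.69) / ln(4.35/52.2) = 1.666.
γ ≈ 1.67 is close to 5/3, so the gas is monatomic.

γ ≈ 1.67; monatomic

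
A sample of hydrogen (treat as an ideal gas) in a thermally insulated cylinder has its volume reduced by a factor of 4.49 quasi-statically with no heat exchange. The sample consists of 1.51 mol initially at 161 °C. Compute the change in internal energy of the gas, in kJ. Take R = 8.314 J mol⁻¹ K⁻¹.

Adiabatic: T₁V₁^(γ−1) = T₂V₂^(γ−1) ⇒ T₂ = T₁ (V₁/V₂)^(γ−1).
γ = 7/5 for a diatomic ideal gas, so γ−1 = 2/5.
T₁ = 161 °C = 434.1 K.
T₂ = 434.1 × 4.49^(2/5) = 791.7 K.
Q = 0, so ΔU = W_on_gas = nCᵥΔT with Cᵥ = R/(γ−1) = 20.79 J/(mol·K).
ΔU = 1.51 × 20.79 × (791.7 − 434.1) = 11220 J.

ΔU ≈ 11.2 kJ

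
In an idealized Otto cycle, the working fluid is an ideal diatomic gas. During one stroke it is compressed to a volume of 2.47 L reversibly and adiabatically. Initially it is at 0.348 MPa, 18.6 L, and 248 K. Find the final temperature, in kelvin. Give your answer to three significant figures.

T₂ ≈ 556 K

For a reversible adiabat TV^(γ−1) is constant, so T₂ = T₁ (V₁/V₂)^(γ−1).
γ = 7/5 for a diatomic ideal gas.
T₂ = 248 × (18.6/2.47)^(2/5) = 556.1 K.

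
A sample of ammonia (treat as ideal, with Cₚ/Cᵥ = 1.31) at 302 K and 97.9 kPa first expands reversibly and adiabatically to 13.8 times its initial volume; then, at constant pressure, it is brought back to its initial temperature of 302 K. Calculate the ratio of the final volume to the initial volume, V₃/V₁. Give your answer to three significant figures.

V₃/V₁ ≈ 31.1

Adiabatic step: V₂/V₁ = 13.8; T₂ = T₁·(1/13.8)^(0.31) = 133.9 K.
Isobaric step: V₃/V₂ = T₃/T₂ = 302/133.9.
V₃/V₁ = (V₂/V₁)(V₃/V₂) = 13.8 × (302/133.9) = 31.13.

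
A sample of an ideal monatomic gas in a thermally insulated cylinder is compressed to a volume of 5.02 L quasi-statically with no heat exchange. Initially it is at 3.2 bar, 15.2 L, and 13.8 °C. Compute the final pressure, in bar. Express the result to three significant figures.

Since PV^γ is constant along a reversible adiabat, P₂ = P₁ (V₁/V₂)^γ.
γ = 5/3 for a monatomic ideal gas.
P₂ = 3.2 × (15.2/5.02)^(5/3) = 20.28 bar.

P₂ ≈ 20.3 bar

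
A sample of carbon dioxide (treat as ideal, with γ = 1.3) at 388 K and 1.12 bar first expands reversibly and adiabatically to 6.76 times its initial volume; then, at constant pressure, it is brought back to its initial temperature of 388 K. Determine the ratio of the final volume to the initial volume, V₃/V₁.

V₃/V₁ ≈ 12.0

Adiabatic step: V₂/V₁ = 6.76; T₂ = T₁·(1/6.76)^(0.3) = 218.7 K.
Isobaric step: V₃/V₂ = T₃/T₂ = 388/218.7.
V₃/V₁ = (V₂/V₁)(V₃/V₂) = 6.76 × (388/218.7) = 11.99.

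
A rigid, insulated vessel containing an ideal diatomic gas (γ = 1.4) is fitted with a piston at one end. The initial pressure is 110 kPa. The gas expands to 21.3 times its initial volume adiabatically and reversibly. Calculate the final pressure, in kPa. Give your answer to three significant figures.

Since PV^γ is constant along a reversible adiabat, P₂ = P₁ (V₁/V₂)^γ.
P₂ = 110 × (1/21.3)^(1.4) = 1.519 kPa.

P₂ ≈ 1.52 kPa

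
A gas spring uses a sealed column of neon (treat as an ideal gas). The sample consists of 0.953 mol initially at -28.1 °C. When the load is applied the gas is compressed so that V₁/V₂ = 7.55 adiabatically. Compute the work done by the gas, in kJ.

W ≈ -8.30 kJ

Adiabatic: T₁V₁^(γ−1) = T₂V₂^(γ−1) ⇒ T₂ = T₁ (V₁/V₂)^(γ−1).
γ = 5/3 for a monatomic ideal gas, so γ−1 = 2/3.
T₁ = -28.1 °C = 245 K.
T₂ = 245 × 7.55^(2/3) = 943.1 K.
Q = 0, so ΔU = W_on_gas = nCᵥΔT with Cᵥ = R/(γ−1) = 12.47 J/(mol·K).
ΔU = 0.953 × 12.47 × (943.1 − 245) = 8296 J.
Work done by the gas = −ΔU = -8296 J.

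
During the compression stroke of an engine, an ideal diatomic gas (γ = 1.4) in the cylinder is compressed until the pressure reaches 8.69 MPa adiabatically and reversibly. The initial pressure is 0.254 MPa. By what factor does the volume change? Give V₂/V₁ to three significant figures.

V₂/V₁ ≈ 0.0802

From PV^γ = const, V₂/V₁ = (P₁/P₂)^(1/γ).
V₂/V₁ = (0.254/8.69)^(0.714) = 0.0802.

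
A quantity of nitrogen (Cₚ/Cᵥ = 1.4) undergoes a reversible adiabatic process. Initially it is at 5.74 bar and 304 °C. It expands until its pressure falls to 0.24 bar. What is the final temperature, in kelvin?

Along an adiabat T P^((1−γ)/γ) is constant, so T₂ = T₁ (P₂/P₁)^((γ−1)/γ).
T₁ = 304 °C = 577.1 K.
T₂ = 577.1 × (0.24/5.74)^(0.286) = 233 K.

T₂ ≈ 233 K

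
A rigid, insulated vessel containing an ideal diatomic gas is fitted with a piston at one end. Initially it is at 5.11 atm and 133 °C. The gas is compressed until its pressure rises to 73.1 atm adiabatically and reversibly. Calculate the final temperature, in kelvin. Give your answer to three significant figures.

T₂ ≈ 869 K

Adiabatic: T₂/T₁ = (P₂/P₁)^((γ−1)/γ).
For a diatomic ideal gas γ = 7/5, so (γ−1)/γ = 2/7.
T₁ = 133 °C = 406.1 K.
T₂ = 406.1 × (73.1/5.11)^(2/7) = 868.6 K.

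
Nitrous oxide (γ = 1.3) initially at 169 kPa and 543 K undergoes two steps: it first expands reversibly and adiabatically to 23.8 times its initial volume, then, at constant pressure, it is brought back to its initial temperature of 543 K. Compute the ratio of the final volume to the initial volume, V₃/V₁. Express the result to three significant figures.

Adiabatic step: V₂/V₁ = 23.8; T₂ = T₁·(1/23.8)^(0.3) = 209.8 K.
Isobaric step: V₃/V₂ = T₃/T₂ = 543/209.8.
V₃/V₁ = (V₂/V₁)(V₃/V₂) = 23.8 × (543/209.8) = 61.6.

V₃/V₁ ≈ 61.6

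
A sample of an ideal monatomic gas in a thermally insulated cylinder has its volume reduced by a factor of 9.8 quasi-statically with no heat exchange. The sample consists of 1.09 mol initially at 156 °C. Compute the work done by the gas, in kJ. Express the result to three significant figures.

For a reversible adiabat TV^(γ−1) is constant, so T₂ = T₁ (V₁/V₂)^(γ−1).
γ = 5/3 for a monatomic ideal gas, so γ−1 = 2/3.
T₁ = 156 °C = 429.1 K.
T₂ = 429.1 × 9.8^(2/3) = 1965 K.
Q = 0, so ΔU = W_on_gas = nCᵥΔT with Cᵥ = R/(γ−1) = 12.47 J/(mol·K).
ΔU = 1.09 × 12.47 × (1965 − 429.1) = 20880 J.
Work done by the gas = −ΔU = -20880 J.

W ≈ -20.9 kJ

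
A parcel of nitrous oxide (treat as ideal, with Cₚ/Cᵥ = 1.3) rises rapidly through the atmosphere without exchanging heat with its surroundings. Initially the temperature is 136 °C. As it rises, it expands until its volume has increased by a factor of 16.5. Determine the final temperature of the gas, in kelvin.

For a reversible adiabat TV^(γ−1) is constant, so T₂ = T₁ (V₁/V₂)^(γ−1).
T₁ = 136 °C = 409.1 K.
T₂ = 409.1 × (1/16.5)^(0.3) = 176.5 K.

T₂ ≈ 176 K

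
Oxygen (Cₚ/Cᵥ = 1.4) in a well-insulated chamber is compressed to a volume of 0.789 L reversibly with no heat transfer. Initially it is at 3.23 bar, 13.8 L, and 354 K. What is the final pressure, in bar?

P₂ ≈ 177 bar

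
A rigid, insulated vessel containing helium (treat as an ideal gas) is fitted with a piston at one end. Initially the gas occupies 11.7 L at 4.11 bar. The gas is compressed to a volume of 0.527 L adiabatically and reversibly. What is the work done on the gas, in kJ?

W ≈ 49.8 kJ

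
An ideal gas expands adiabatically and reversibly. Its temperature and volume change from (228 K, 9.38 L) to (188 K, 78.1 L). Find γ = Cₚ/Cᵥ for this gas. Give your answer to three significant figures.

γ ≈ 1.09

TV^(γ−1) = const ⇒ γ − 1 = ln(T₂/T₁) / ln(V₁/V₂).
γ = 1 + ln(188/228) / ln(9.38/78.1) = 1.091.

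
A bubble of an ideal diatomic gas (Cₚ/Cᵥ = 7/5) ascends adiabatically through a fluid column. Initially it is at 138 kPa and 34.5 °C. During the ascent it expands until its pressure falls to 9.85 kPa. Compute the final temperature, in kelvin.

T₂ ≈ 145 K

Adiabatic: T₂/T₁ = (P₂/P₁)^((γ−1)/γ).
T₁ = 34.5 °C = 307.6 K.
T₂ = 307.6 × (9.85/138)^(2/7) = 144.7 K.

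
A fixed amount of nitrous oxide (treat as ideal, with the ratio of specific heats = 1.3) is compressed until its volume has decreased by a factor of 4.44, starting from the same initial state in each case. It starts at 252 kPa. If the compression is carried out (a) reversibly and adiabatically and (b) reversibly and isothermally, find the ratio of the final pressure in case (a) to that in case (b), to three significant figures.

P_adiabatic / P_isothermal ≈ 1.56

Isothermal: P_b = P₁(V₁/V₂) = 252×4.44.
Adiabatic: P_a = P₁(V₁/V₂)^γ = 252×4.44^(1.3).
P_a/P_b = (V₁/V₂)^(γ−1) = 4.44^(0.3) = 1.564.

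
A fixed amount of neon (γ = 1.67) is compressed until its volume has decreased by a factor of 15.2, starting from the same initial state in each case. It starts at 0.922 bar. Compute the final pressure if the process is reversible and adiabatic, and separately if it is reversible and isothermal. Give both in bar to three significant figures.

Isothermal: P₂ = P₁(V₁/V₂) = 0.922×15.2 = 14.01 bar.
Adiabatic: P₂ = P₁(V₁/V₂)^γ = 0.922×15.2^(1.67) = 86.78 bar.

adiabatic: 86.8 bar; isothermal: 14.0 bar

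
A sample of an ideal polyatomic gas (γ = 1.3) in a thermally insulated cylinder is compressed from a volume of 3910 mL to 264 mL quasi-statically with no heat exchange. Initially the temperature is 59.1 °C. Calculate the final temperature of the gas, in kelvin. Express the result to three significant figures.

T₂ ≈ 746 K

Adiabatic: T₁V₁^(γ−1) = T₂V₂^(γ−1) ⇒ T₂ = T₁ (V₁/V₂)^(γ−1).
T₁ = 59.1 °C = 332.2 K.
T₂ = 332.2 × (3910/264)^(0.3) = 745.8 K.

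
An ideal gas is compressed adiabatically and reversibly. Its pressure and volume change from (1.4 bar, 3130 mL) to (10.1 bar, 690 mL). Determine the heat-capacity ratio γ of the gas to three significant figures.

PV^γ = const ⇒ γ = ln(P₂/P₁) / ln(V₁/V₂).
γ = ln(10.1/1.4) / ln(3130/690) = 1.307.

γ ≈ 1.31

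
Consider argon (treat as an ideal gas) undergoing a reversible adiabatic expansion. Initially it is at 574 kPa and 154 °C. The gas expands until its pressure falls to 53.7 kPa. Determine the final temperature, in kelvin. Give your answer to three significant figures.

Adiabatic: T₂/T₁ = (P₂/P₁)^((γ−1)/γ).
For a monatomic ideal gas γ = 5/3, so (γ−1)/γ = 2/5.
T₁ = 154 °C = 427.1 K.
T₂ = 427.1 × (53.7/574)^(2/5) = 165.6 K.

T₂ ≈ 166 K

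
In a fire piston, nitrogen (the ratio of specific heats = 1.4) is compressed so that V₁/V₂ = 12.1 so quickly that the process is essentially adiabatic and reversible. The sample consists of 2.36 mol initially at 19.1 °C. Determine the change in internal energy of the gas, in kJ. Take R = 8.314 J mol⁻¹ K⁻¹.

ΔU ≈ 24.5 kJ

For a reversible adiabat TV^(γ−1) is constant, so T₂ = T₁ (V₁/V₂)^(γ−1).
T₁ = 19.1 °C = 292.2 K.
T₂ = 292.2 × 12.1^(0.4) = 792.3 K.
Q = 0, so ΔU = W_on_gas = nCᵥΔT with Cᵥ = R/(γ−1) = 20.79 J/(mol·K).
ΔU = 2.36 × 20.79 × (792.3 − 292.2) = 24530 J.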